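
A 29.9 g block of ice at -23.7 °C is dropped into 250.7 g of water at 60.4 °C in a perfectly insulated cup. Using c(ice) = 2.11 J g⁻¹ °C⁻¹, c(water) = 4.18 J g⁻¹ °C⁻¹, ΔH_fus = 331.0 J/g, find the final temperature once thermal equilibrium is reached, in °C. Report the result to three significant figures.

T_f = 44.3 °C

Heat to bring ice to 0 °C and melt it: q₁ = 29.9×2.11×23.7 + 29.9×331.0 = 11392 J
Heat the water can supply cooling to 0 °C: 250.7×4.18×60.4 = 63294.7 J > q₁, so all ice melts.
Energy balance: 250.7×4.18×(60.4 − T) = 11392 + 29.9×4.18×(T − 0)
1047.926(60.4 − T) = 11392 + 124.982 T
63294.7 − 11392 = 1172.908 T
T = 51902.7 / 1172.908 = 44.25 °C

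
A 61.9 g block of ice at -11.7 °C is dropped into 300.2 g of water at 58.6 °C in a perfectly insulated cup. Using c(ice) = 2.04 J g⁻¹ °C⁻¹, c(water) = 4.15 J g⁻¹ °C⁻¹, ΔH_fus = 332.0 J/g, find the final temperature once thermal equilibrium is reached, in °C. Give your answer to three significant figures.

Heat to bring ice to 0 °C and melt it: q₁ = 61.9×2.04×11.7 + 61.9×332.0 = 22028 J
Heat the water can supply cooling to 0 °C: 300.2×4.15×58.6 = 73005.6 J > q₁, so all ice melts.
Energy balance: 300.2×4.15×(58.6 − T) = 22028 + 61.9×4.15×(T − 0)
1245.83(58.6 − T) = 22028 + 256.885 T
73005.6 − 22028 = 1502.715 T
T = 50977.6 / 1502.715 = 33.92 °C

T_f = 33.9 °C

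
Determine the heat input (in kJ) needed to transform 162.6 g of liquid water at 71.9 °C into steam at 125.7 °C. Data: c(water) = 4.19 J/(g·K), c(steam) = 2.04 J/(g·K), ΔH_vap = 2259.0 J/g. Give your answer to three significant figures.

q = 395 kJ

q1 (heat water 71.9→100.0 °C): 162.6 × 4.19 × 28.1 = 19144 J
q2 (vaporize at 100 °C): 162.6 × 2259.0 = 367313 J
q3 (heat steam 100.0→125.7 °C): 162.6 × 2.04 × 25.7 = 8525 J
Total: 19144 + 367313 + 8525 = 394982 J = 395 kJ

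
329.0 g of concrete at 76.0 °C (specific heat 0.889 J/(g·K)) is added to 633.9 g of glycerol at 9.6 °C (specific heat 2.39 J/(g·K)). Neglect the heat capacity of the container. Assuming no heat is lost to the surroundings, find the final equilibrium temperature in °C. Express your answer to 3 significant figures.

T_f = 20.3 °C

Heat lost by concrete = heat gained by glycerol.
(329.0)(0.889)(76.0 − T) = (633.9)(2.39)(T − 9.6)
292.481 (76.0 − T) = 1515.021 (T − 9.6)
22229 − 292.481 T = 1515.021 T − 14544
36773 = 1807.502 T
T = 20.34 °C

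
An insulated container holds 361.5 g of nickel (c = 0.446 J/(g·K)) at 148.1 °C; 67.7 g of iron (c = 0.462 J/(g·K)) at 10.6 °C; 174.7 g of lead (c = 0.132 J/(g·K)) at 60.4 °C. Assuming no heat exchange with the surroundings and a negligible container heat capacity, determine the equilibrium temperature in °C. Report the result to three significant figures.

T_f = 119 °C

Σ mᵢcᵢ(T − Tᵢ) = 0  ⇒  T = Σ mᵢcᵢTᵢ / Σ mᵢcᵢ
Σ mᵢcᵢ = 361.5×0.446 + 67.7×0.462 + 174.7×0.132 = 215.5668
Σ mᵢcᵢTᵢ = 161.229×148.1 + 31.2774×10.6 + 23.0604×60.4 = 25602
T = 25602 / 215.5668 = 118.8 °C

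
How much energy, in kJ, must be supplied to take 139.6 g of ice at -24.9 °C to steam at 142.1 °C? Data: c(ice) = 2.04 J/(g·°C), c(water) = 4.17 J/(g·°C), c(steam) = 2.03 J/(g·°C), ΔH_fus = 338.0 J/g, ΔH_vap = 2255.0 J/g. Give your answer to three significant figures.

q = 439 kJ

q1 (heat ice -24.9→0.0 °C): 139.6 × 2.04 × 24.9 = 7091 J
q2 (melt at 0 °C): 139.6 × 338.0 = 47185 J
q3 (heat water 0.0→100.0 °C): 139.6 × 4.17 × 100.0 = 58213 J
q4 (vaporize at 100 °C): 139.6 × 2255.0 = 314798 J
q5 (heat steam 100.0→142.1 °C): 139.6 × 2.03 × 42.1 = 11931 J
Total: 7091 + 47185 + 58213 + 314798 + 11931 = 439218 J = 439 kJ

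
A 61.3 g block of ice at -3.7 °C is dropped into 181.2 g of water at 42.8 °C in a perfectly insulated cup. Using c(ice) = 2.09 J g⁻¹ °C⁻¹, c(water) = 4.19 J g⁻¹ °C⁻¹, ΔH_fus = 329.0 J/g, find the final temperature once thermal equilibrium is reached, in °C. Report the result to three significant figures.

T_f = 11.7 °C

Heat to bring ice to 0 °C and melt it: q₁ = 61.3×2.09×3.7 + 61.3×329.0 = 20642 J
Heat the water can supply cooling to 0 °C: 181.2×4.19×42.8 = 32495.0 J > q₁, so all ice melts.
Energy balance: 181.2×4.19×(42.8 − T) = 20642 + 61.3×4.19×(T − 0)
759.228(42.8 − T) = 20642 + 256.847 T
32495.0 − 20642 = 1016.075 T
T = 11853.0 / 1016.075 = 11.67 °C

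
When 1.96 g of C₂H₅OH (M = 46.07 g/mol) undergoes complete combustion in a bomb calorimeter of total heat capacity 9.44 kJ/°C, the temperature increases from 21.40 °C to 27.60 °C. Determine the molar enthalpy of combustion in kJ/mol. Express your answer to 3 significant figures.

ΔH = -1380 kJ/mol

ΔT = 27.60 − 21.40 = 6.20 °C
q_cal = C_cal × ΔT = 9.44 × 6.20 = 58.528 kJ
n = 1.96 / 46.07 = 0.04254 mol
q_rxn = −q_cal = -58.528 kJ
ΔH = -58.528 / 0.04254 = -1376 kJ/mol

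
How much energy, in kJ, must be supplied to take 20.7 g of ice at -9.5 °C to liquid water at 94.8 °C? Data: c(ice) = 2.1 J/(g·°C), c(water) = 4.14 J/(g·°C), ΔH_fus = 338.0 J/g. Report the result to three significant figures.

q = 15.5 kJ

q1 (heat ice -9.5→0.0 °C): 20.7 × 2.1 × 9.5 = 413 J
q2 (melt at 0 °C): 20.7 × 338.0 = 6997 J
q3 (heat water 0.0→94.8 °C): 20.7 × 4.14 × 94.8 = 8124 J
Total: 413 + 6997 + 8124 = 15534 J = 15.5 kJ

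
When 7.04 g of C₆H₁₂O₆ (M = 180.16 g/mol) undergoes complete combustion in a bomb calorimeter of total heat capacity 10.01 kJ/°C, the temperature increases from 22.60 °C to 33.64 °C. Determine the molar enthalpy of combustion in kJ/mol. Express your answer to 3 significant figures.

ΔH = -2830 kJ/mol

ΔT = 33.64 − 22.60 = 11.04 °C
q_cal = C_cal × ΔT = 10.01 × 11.04 = 110.5104 kJ
n = 7.04 / 180.16 = 0.03908 mol
q_rxn = −q_cal = -110.5104 kJ
ΔH = -110.5104 / 0.03908 = -2828 kJ/mol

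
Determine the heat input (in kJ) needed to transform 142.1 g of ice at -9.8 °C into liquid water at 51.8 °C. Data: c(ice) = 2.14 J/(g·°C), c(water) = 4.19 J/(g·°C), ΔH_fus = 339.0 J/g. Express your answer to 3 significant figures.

q1 (heat ice -9.8→0.0 °C): 142.1 × 2.14 × 9.8 = 2980 J
q2 (melt at 0 °C): 142.1 × 339.0 = 48172 J
q3 (heat water 0.0→51.8 °C): 142.1 × 4.19 × 51.8 = 30842 J
Total: 2980 + 48172 + 30842 = 81994 J = 82.0 kJ

q = 82.0 kJ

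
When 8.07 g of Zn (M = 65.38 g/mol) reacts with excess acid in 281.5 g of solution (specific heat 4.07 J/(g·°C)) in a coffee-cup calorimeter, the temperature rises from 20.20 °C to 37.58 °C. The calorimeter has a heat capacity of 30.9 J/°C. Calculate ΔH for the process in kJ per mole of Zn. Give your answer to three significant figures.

ΔH = -166 kJ/mol

|ΔT| = |37.58 − 20.20| = 17.38 °C
|q_surr| = (281.5 × 4.07 + 30.9) × 17.38 = 1176.605 × 17.38 = 20450 J
n(Zn) = 8.07 / 65.38 = 0.1234 mol
Temperature rose, so q_rxn = −|q_surr| = -20.45 kJ
ΔH = q_rxn / n = -165.7 kJ/mol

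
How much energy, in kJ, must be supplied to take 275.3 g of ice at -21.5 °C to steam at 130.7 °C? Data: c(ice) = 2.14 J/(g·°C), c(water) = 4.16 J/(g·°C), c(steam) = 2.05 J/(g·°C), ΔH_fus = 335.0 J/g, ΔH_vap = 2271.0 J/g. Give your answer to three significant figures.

q1 (heat ice -21.5→0.0 °C): 275.3 × 2.14 × 21.5 = 12667 J
q2 (melt at 0 °C): 275.3 × 335.0 = 92226 J
q3 (heat water 0.0→100.0 °C): 275.3 × 4.16 × 100.0 = 114525 J
q4 (vaporize at 100 °C): 275.3 × 2271.0 = 625206 J
q5 (heat steam 100.0→130.7 °C): 275.3 × 2.05 × 30.7 = 17326 J
Total: 12667 + 92226 + 114525 + 625206 + 17326 = 861950 J = 862 kJ

q = 862 kJ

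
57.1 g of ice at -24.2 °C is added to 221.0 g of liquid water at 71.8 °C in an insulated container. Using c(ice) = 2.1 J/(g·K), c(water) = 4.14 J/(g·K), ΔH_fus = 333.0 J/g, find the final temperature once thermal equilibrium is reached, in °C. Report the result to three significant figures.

Heat to bring ice to 0 °C and melt it: q₁ = 57.1×2.1×24.2 + 57.1×333.0 = 21916 J
Heat the water can supply cooling to 0 °C: 221.0×4.14×71.8 = 65692.7 J > q₁, so all ice melts.
Energy balance: 221.0×4.14×(71.8 − T) = 21916 + 57.1×4.14×(T − 0)
914.94(71.8 − T) = 21916 + 236.394 T
65692.7 − 21916 = 1151.334 T
T = 43776.7 / 1151.334 = 38.02 °C

T_f = 38.0 °C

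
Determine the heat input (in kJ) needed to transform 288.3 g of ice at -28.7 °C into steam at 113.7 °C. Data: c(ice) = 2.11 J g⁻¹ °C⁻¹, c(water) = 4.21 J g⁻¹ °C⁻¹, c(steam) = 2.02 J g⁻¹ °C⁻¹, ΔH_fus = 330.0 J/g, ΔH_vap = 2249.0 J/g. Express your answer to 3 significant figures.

q1 (heat ice -28.7→0.0 °C): 288.3 × 2.11 × 28.7 = 17459 J
q2 (melt at 0 °C): 288.3 × 330.0 = 95139 J
q3 (heat water 0.0→100.0 °C): 288.3 × 4.21 × 100.0 = 121374 J
q4 (vaporize at 100 °C): 288.3 × 2249.0 = 648387 J
q5 (heat steam 100.0→113.7 °C): 288.3 × 2.02 × 13.7 = 7978 J
Total: 17459 + 95139 + 121374 + 648387 + 7978 = 890337 J = 890 kJ

q = 890 kJ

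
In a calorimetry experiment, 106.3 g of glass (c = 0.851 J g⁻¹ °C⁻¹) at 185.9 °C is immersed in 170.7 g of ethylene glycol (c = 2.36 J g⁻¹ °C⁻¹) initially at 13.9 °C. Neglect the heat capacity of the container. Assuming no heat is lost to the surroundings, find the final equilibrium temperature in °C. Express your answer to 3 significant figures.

T_f = 45.4 °C

Heat lost by glass = heat gained by ethylene glycol.
(106.3)(0.851)(185.9 − T) = (170.7)(2.36)(T − 13.9)
90.4613 (185.9 − T) = 402.852 (T − 13.9)
16817 − 90.4613 T = 402.852 T − 5599.6
22416.6 = 493.3133 T
T = 45.44 °C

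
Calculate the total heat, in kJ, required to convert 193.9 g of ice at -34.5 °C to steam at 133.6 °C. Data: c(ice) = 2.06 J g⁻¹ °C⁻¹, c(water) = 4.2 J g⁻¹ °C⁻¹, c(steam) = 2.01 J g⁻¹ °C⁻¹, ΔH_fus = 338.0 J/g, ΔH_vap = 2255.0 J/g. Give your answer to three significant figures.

q = 611 kJ

q1 (heat ice -34.5→0.0 °C): 193.9 × 2.06 × 34.5 = 13780 J
q2 (melt at 0 °C): 193.9 × 338.0 = 65538 J
q3 (heat water 0.0→100.0 °C): 193.9 × 4.2 × 100.0 = 81438 J
q4 (vaporize at 100 °C): 193.9 × 2255.0 = 437245 J
q5 (heat steam 100.0→133.6 °C): 193.9 × 2.01 × 33.6 = 13095 J
Total: 13780 + 65538 + 81438 + 437245 + 13095 = 611096 J = 611 kJ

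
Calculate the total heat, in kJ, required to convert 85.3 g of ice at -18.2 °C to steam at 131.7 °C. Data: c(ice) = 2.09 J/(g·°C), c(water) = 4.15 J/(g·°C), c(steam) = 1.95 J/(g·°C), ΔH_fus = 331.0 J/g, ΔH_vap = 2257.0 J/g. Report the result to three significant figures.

q = 265 kJ

q1 (heat ice -18.2→0.0 °C): 85.3 × 2.09 × 18.2 = 3245 J
q2 (melt at 0 °C): 85.3 × 331.0 = 28234 J
q3 (heat water 0.0→100.0 °C): 85.3 × 4.15 × 100.0 = 35400 J
q4 (vaporize at 100 °C): 85.3 × 2257.0 = 192522 J
q5 (heat steam 100.0→131.7 °C): 85.3 × 1.95 × 31.7 = 5273 J
Total: 3245 + 28234 + 35400 + 192522 + 5273 = 264674 J = 265 kJ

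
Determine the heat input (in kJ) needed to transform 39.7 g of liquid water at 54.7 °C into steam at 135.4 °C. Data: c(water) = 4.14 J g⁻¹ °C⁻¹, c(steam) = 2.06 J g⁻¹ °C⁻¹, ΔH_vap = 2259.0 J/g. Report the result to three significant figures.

q = 100 kJ

q1 (heat water 54.7→100.0 °C): 39.7 × 4.14 × 45.3 = 7445 J
q2 (vaporize at 100 °C): 39.7 × 2259.0 = 89682 J
q3 (heat steam 100.0→135.4 °C): 39.7 × 2.06 × 35.4 = 2895 J
Total: 7445 + 89682 + 2895 = 100022 J = 100 kJ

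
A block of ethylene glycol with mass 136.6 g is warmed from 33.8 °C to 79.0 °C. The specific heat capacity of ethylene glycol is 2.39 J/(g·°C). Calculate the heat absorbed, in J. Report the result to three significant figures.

q = 14800 J

q = m c ΔT = 136.6 × 2.39 × (79.0 − 33.8)
q = 136.6 × 2.39 × 45.2 = 14760 J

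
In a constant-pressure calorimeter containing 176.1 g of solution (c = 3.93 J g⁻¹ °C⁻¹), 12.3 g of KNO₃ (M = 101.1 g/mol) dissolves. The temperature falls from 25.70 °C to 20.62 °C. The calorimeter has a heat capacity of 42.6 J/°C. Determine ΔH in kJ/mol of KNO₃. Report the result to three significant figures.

ΔH = 30.7 kJ/mol

|ΔT| = |20.62 − 25.70| = 5.08 °C
|q_surr| = (176.1 × 3.93 + 42.6) × 5.08 = 734.673 × 5.08 = 3732 J
n(KNO₃) = 12.3 / 101.1 = 0.1217 mol
Temperature fell, so q_rxn = +|q_surr| = 3.732 kJ
ΔH = q_rxn / n = 30.67 kJ/mol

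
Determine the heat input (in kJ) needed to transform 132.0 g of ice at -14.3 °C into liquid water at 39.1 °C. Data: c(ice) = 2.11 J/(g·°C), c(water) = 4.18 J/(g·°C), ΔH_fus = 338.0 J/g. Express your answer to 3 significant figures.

q1 (heat ice -14.3→0.0 °C): 132.0 × 2.11 × 14.3 = 3983 J
q2 (melt at 0 °C): 132.0 × 338.0 = 44616 J
q3 (heat water 0.0→39.1 °C): 132.0 × 4.18 × 39.1 = 21574 J
Total: 3983 + 44616 + 21574 = 70173 J = 70.2 kJ

q = 70.2 kJ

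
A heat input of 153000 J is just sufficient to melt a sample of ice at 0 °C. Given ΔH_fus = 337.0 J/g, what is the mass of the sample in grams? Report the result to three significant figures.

m = 454 g

m = q / ΔH_fus = 153000 J / 337.0 J/g = 454 g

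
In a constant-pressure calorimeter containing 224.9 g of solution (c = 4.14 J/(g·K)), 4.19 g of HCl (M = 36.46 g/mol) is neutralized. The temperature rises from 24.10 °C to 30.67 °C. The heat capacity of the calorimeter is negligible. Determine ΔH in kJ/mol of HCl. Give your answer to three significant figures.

|ΔT| = |30.67 − 24.10| = 6.57 °C
|q_surr| = (224.9 × 4.14) × 6.57 = 931.086 × 6.57 = 6117 J
n(HCl) = 4.19 / 36.46 = 0.1149 mol
Temperature rose, so q_rxn = −|q_surr| = -6.117 kJ
ΔH = q_rxn / n = -53.24 kJ/mol

ΔH = -53.2 kJ/mol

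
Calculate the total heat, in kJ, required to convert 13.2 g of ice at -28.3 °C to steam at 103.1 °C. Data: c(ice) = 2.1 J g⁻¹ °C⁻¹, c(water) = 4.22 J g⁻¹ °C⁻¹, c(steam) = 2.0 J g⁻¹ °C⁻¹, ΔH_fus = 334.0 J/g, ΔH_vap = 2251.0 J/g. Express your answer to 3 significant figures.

q1 (heat ice -28.3→0.0 °C): 13.2 × 2.1 × 28.3 = 784 J
q2 (melt at 0 °C): 13.2 × 334.0 = 4409 J
q3 (heat water 0.0→100.0 °C): 13.2 × 4.22 × 100.0 = 5570 J
q4 (vaporize at 100 °C): 13.2 × 2251.0 = 29713 J
q5 (heat steam 100.0→103.1 °C): 13.2 × 2.0 × 3.1 = 82 J
Total: 784 + 4409 + 5570 + 29713 + 82 = 40558 J = 40.6 kJ

q = 40.6 kJ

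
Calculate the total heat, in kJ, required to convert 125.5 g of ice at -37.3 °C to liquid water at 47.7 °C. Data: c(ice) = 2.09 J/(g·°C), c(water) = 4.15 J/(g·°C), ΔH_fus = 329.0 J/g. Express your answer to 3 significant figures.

q1 (heat ice -37.3→0.0 °C): 125.5 × 2.09 × 37.3 = 9784 J
q2 (melt at 0 °C): 125.5 × 329.0 = 41290 J
q3 (heat water 0.0→47.7 °C): 125.5 × 4.15 × 47.7 = 24843 J
Total: 9784 + 41290 + 24843 = 75917 J = 75.9 kJ

q = 75.9 kJ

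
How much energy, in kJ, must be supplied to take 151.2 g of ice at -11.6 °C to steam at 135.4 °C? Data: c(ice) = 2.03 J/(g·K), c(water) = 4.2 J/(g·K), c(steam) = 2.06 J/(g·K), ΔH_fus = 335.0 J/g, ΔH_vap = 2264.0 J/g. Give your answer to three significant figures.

q1 (heat ice -11.6→0.0 °C): 151.2 × 2.03 × 11.6 = 3560 J
q2 (melt at 0 °C): 151.2 × 335.0 = 50652 J
q3 (heat water 0.0→100.0 °C): 151.2 × 4.2 × 100.0 = 63504 J
q4 (vaporize at 100 °C): 151.2 × 2264.0 = 342317 J
q5 (heat steam 100.0→135.4 °C): 151.2 × 2.06 × 35.4 = 11026 J
Total: 3560 + 50652 + 63504 + 342317 + 11026 = 471059 J = 471 kJ

q = 471 kJ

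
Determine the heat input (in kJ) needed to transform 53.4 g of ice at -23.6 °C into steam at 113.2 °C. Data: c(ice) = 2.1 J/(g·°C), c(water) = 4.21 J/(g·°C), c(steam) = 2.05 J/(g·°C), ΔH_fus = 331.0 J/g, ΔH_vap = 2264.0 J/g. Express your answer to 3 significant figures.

q = 165 kJ

q1 (heat ice -23.6→0.0 °C): 53.4 × 2.1 × 23.6 = 2647 J
q2 (melt at 0 °C): 53.4 × 331.0 = 17675 J
q3 (heat water 0.0→100.0 °C): 53.4 × 4.21 × 100.0 = 22481 J
q4 (vaporize at 100 °C): 53.4 × 2264.0 = 120898 J
q5 (heat steam 100.0→113.2 °C): 53.4 × 2.05 × 13.2 = 1445 J
Total: 2647 + 17675 + 22481 + 120898 + 1445 = 165146 J = 165 kJ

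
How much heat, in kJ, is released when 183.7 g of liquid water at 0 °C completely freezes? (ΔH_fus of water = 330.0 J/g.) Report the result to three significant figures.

q = 60.6 kJ

q = m × ΔH_fus = 183.7 × 330.0 = 60620 J = 60.6 kJ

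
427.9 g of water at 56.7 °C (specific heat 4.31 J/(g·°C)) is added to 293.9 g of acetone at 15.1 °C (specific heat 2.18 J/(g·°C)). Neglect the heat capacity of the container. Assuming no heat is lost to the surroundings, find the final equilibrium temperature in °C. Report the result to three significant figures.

Heat lost by water = heat gained by acetone.
(427.9)(4.31)(56.7 − T) = (293.9)(2.18)(T − 15.1)
1844.249 (56.7 − T) = 640.702 (T − 15.1)
104570 − 1844.249 T = 640.702 T − 9674.6
114244.6 = 2484.951 T
T = 45.97 °C

T_f = 46.0 °C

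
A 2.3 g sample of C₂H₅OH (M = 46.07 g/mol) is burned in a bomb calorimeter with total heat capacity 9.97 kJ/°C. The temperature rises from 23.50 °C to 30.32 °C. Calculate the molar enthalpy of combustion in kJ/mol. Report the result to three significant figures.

ΔT = 30.32 − 23.50 = 6.82 °C
q_cal = C_cal × ΔT = 9.97 × 6.82 = 67.9954 kJ
n = 2.3 / 46.07 = 0.04992 mol
q_rxn = −q_cal = -67.9954 kJ
ΔH = -67.9954 / 0.04992 = -1362 kJ/mol

ΔH = -1360 kJ/mol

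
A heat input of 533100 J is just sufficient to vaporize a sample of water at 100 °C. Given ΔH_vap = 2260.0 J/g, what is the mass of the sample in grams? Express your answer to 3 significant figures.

m = 236 g

m = q / ΔH_vap = 533100 J / 2260.0 J/g = 236 g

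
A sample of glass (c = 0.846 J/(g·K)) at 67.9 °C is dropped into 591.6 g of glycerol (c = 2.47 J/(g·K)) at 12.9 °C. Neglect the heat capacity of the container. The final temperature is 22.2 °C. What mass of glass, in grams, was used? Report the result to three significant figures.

m = 351 g

q_gained = (591.6 × 2.47) × (22.2 − 12.9) = 13589.6 J
q_lost = m × 0.846 × (67.9 − 22.2) = 38.6622 m
m = 13589.6 / 38.6622 = 351 g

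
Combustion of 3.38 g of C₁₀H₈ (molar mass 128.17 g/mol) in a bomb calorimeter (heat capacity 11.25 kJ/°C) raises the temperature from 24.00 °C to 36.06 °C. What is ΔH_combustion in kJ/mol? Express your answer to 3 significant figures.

ΔH = -5140 kJ/mol

ΔT = 36.06 − 24.00 = 12.06 °C
q_cal = C_cal × ΔT = 11.25 × 12.06 = 135.675 kJ
n = 3.38 / 128.17 = 0.026371 mol
q_rxn = −q_cal = -135.675 kJ
ΔH = -135.675 / 0.026371 = -5144.9 kJ/mol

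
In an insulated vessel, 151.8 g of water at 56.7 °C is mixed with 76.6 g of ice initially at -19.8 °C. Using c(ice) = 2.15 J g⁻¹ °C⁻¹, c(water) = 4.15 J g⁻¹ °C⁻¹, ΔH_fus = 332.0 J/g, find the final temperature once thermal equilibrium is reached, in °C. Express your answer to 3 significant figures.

Heat to bring ice to 0 °C and melt it: q₁ = 76.6×2.15×19.8 + 76.6×332.0 = 28692 J
Heat the water can supply cooling to 0 °C: 151.8×4.15×56.7 = 35719.3 J > q₁, so all ice melts.
Energy balance: 151.8×4.15×(56.7 − T) = 28692 + 76.6×4.15×(T − 0)
629.97(56.7 − T) = 28692 + 317.89 T
35719.3 − 28692 = 947.86 T
T = 7027.3 / 947.86 = 7.414 °C

T_f = 7.41 °C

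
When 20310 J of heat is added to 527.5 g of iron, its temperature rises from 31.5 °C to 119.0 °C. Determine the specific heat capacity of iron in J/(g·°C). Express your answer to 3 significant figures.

c = q / (m ΔT) = 20310 / (527.5 × 87.5)
c = 20310 / 46156.25 = 0.440 J/(g·°C)

c = 0.440 J/(g·°C)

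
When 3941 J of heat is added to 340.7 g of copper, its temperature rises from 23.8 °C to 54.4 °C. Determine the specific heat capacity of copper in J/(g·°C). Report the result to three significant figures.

c = 0.378 J/(g·°C)

c = q / (m ΔT) = 3941 / (340.7 × 30.6)
c = 3941 / 10425.42 = 0.378 J/(g·°C)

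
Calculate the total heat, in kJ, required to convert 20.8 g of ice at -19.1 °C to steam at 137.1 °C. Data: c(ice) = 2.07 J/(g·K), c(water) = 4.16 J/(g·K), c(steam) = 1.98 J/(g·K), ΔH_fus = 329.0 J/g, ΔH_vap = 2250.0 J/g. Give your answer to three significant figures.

q1 (heat ice -19.1→0.0 °C): 20.8 × 2.07 × 19.1 = 822 J
q2 (melt at 0 °C): 20.8 × 329.0 = 6843 J
q3 (heat water 0.0→100.0 °C): 20.8 × 4.16 × 100.0 = 8653 J
q4 (vaporize at 100 °C): 20.8 × 2250.0 = 46800 J
q5 (heat steam 100.0→137.1 °C): 20.8 × 1.98 × 37.1 = 1528 J
Total: 822 + 6843 + 8653 + 46800 + 1528 = 64646 J = 64.6 kJ

q = 64.6 kJ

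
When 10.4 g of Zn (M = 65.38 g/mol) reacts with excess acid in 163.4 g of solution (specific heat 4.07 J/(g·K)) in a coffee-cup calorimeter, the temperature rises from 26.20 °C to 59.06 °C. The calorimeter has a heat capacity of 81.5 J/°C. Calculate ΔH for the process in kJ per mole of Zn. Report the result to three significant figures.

ΔH = -154 kJ/mol

|ΔT| = |59.06 − 26.20| = 32.86 °C
|q_surr| = (163.4 × 4.07 + 81.5) × 32.86 = 746.538 × 32.86 = 24530 J
n(Zn) = 10.4 / 65.38 = 0.1591 mol
Temperature rose, so q_rxn = −|q_surr| = -24.53 kJ
ΔH = q_rxn / n = -154.2 kJ/mol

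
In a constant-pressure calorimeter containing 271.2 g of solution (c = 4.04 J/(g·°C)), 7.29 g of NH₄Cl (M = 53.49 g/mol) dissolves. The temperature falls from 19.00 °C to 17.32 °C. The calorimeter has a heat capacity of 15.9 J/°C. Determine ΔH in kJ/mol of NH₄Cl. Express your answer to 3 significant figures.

ΔH = 13.7 kJ/mol

|ΔT| = |17.32 − 19.00| = 1.68 °C
|q_surr| = (271.2 × 4.04 + 15.9) × 1.68 = 1111.548 × 1.68 = 1867 J
n(NH₄Cl) = 7.29 / 53.49 = 0.1363 mol
Temperature fell, so q_rxn = +|q_surr| = 1.867 kJ
ΔH = q_rxn / n = 13.70 kJ/mol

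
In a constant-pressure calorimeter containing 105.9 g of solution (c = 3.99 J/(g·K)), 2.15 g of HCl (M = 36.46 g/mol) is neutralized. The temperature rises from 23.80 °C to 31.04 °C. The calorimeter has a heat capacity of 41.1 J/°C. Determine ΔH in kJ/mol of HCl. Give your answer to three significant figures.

|ΔT| = |31.04 − 23.80| = 7.24 °C
|q_surr| = (105.9 × 3.99 + 41.1) × 7.24 = 463.641 × 7.24 = 3357 J
n(HCl) = 2.15 / 36.46 = 0.05897 mol
Temperature rose, so q_rxn = −|q_surr| = -3.357 kJ
ΔH = q_rxn / n = -56.93 kJ/mol

ΔH = -56.9 kJ/mol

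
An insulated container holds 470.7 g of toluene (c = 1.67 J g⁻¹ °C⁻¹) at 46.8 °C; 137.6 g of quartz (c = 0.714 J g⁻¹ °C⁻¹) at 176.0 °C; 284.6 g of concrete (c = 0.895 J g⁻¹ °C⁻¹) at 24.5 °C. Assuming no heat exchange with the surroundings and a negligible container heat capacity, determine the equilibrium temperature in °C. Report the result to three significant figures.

T_f = 53.0 °C

Σ mᵢcᵢ(T − Tᵢ) = 0  ⇒  T = Σ mᵢcᵢTᵢ / Σ mᵢcᵢ
Σ mᵢcᵢ = 470.7×1.67 + 137.6×0.714 + 284.6×0.895 = 1139.0324
Σ mᵢcᵢTᵢ = 786.069×46.8 + 98.2464×176.0 + 254.717×24.5 = 60320
T = 60320 / 1139.0324 = 52.96 °C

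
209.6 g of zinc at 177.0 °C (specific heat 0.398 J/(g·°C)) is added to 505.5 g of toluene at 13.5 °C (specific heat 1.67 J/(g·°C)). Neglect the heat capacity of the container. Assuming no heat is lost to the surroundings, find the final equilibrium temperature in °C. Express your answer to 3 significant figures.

T_f = 28.2 °C

Heat lost by zinc = heat gained by toluene.
(209.6)(0.398)(177.0 − T) = (505.5)(1.67)(T − 13.5)
83.4208 (177.0 − T) = 844.185 (T − 13.5)
14765 − 83.4208 T = 844.185 T − 11396
26161 = 927.6058 T
T = 28.20 °C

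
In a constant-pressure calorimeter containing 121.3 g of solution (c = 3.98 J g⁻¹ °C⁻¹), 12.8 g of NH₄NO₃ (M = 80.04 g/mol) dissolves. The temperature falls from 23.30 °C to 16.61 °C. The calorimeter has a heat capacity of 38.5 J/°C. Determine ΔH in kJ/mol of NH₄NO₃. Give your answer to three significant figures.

ΔH = 21.8 kJ/mol

|ΔT| = |16.61 − 23.30| = 6.69 °C
|q_surr| = (121.3 × 3.98 + 38.5) × 6.69 = 521.274 × 6.69 = 3487 J
n(NH₄NO₃) = 12.8 / 80.04 = 0.1599 mol
Temperature fell, so q_rxn = +|q_surr| = 3.487 kJ
ΔH = q_rxn / n = 21.81 kJ/mol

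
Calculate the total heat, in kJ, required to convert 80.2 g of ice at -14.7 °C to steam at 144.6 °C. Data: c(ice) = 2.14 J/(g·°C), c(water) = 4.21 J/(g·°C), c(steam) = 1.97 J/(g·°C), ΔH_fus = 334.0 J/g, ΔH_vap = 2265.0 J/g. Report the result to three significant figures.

q = 252 kJ

q1 (heat ice -14.7→0.0 °C): 80.2 × 2.14 × 14.7 = 2523 J
q2 (melt at 0 °C): 80.2 × 334.0 = 26787 J
q3 (heat water 0.0→100.0 °C): 80.2 × 4.21 × 100.0 = 33764 J
q4 (vaporize at 100 °C): 80.2 × 2265.0 = 181653 J
q5 (heat steam 100.0→144.6 °C): 80.2 × 1.97 × 44.6 = 7047 J
Total: 2523 + 26787 + 33764 + 181653 + 7047 = 251774 J = 252 kJ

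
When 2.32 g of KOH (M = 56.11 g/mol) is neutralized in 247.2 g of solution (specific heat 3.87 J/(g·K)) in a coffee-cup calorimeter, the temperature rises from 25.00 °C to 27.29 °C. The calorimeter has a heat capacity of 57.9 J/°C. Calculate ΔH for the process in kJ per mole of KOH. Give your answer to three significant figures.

ΔH = -56.2 kJ/mol

|ΔT| = |27.29 − 25.00| = 2.29 °C
|q_surr| = (247.2 × 3.87 + 57.9) × 2.29 = 1014.564 × 2.29 = 2323 J
n(KOH) = 2.32 / 56.11 = 0.04135 mol
Temperature rose, so q_rxn = −|q_surr| = -2.323 kJ
ΔH = q_rxn / n = -56.18 kJ/mol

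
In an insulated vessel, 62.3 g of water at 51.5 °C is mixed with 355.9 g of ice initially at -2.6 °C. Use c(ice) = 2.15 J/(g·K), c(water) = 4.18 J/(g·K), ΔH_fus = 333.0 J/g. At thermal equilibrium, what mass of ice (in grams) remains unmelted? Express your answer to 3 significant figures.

Heat to warm all ice to 0 °C: 355.9×2.15×2.6 = 1989.5 J
Heat released by water cooling to 0 °C: 62.3×4.18×51.5 = 13411 J
13411 J < 1989.5 + 355.9×333.0 = 120504.2 J, so not all ice melts; final T = 0 °C.
Heat left for melting: 13411 − 1989.5 = 11421.5 J
Mass melted = 11421.5 / 333.0 = 34.30 g
Ice remaining = 355.9 − 34.30 = 321.60 g

m_ice remaining = 322 g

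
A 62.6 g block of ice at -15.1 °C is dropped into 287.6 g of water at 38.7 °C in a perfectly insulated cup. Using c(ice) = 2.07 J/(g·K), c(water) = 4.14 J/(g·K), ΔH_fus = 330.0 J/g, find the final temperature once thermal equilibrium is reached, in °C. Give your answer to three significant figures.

Heat to bring ice to 0 °C and melt it: q₁ = 62.6×2.07×15.1 + 62.6×330.0 = 22615 J
Heat the water can supply cooling to 0 °C: 287.6×4.14×38.7 = 46078.7 J > q₁, so all ice melts.
Energy balance: 287.6×4.14×(38.7 − T) = 22615 + 62.6×4.14×(T − 0)
1190.664(38.7 − T) = 22615 + 259.164 T
46078.7 − 22615 = 1449.828 T
T = 23463.7 / 1449.828 = 16.18 °C

T_f = 16.2 °C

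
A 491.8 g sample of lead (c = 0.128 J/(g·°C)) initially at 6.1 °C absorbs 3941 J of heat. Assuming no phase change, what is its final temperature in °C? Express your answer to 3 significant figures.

T_f = 68.7 °C

ΔT = q / (m c) = 3941 / (491.8 × 0.128) = 62.60 °C
T_f = 6.1 + 62.60 = 68.70 °C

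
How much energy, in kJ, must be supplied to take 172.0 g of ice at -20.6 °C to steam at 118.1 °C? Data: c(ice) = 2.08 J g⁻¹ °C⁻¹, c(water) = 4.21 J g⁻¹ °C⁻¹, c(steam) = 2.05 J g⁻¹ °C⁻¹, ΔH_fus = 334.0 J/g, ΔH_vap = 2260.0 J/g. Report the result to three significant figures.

q = 532 kJ

q1 (heat ice -20.6→0.0 °C): 172.0 × 2.08 × 20.6 = 7370 J
q2 (melt at 0 °C): 172.0 × 334.0 = 57448 J
q3 (heat water 0.0→100.0 °C): 172.0 × 4.21 × 100.0 = 72412 J
q4 (vaporize at 100 °C): 172.0 × 2260.0 = 388720 J
q5 (heat steam 100.0→118.1 °C): 172.0 × 2.05 × 18.1 = 6382 J
Total: 7370 + 57448 + 72412 + 388720 + 6382 = 532332 J = 532 kJ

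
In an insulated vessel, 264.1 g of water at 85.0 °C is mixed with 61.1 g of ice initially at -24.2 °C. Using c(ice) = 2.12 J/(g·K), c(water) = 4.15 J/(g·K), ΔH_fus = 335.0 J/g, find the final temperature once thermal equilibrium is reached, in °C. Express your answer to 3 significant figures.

T_f = 51.5 °C

Heat to bring ice to 0 °C and melt it: q₁ = 61.1×2.12×24.2 + 61.1×335.0 = 23603 J
Heat the water can supply cooling to 0 °C: 264.1×4.15×85.0 = 93161.3 J > q₁, so all ice melts.
Energy balance: 264.1×4.15×(85.0 − T) = 23603 + 61.1×4.15×(T − 0)
1096.015(85.0 − T) = 23603 + 253.565 T
93161.3 − 23603 = 1349.580 T
T = 69558.3 / 1349.580 = 51.54 °C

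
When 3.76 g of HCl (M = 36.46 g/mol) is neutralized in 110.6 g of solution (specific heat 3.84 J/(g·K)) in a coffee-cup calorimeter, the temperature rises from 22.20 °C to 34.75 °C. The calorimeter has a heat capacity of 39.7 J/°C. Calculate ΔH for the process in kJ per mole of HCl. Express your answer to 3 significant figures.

|ΔT| = |34.75 − 22.20| = 12.55 °C
|q_surr| = (110.6 × 3.84 + 39.7) × 12.55 = 464.404 × 12.55 = 5828 J
n(HCl) = 3.76 / 36.46 = 0.1031 mol
Temperature rose, so q_rxn = −|q_surr| = -5.828 kJ
ΔH = q_rxn / n = -56.53 kJ/mol

ΔH = -56.5 kJ/mol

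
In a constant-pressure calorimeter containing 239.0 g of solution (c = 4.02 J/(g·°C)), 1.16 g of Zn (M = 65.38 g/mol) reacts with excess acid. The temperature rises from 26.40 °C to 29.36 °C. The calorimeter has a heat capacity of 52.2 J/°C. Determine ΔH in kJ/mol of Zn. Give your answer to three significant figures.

ΔH = -169 kJ/mol

|ΔT| = |29.36 − 26.40| = 2.96 °C
|q_surr| = (239.0 × 4.02 + 52.2) × 2.96 = 1012.98 × 2.96 = 2998 J
n(Zn) = 1.16 / 65.38 = 0.01774 mol
Temperature rose, so q_rxn = −|q_surr| = -2.998 kJ
ΔH = q_rxn / n = -169.0 kJ/mol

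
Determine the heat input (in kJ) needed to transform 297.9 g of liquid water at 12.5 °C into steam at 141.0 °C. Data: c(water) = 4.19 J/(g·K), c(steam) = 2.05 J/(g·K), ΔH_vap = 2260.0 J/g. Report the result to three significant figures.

q1 (heat water 12.5→100.0 °C): 297.9 × 4.19 × 87.5 = 109218 J
q2 (vaporize at 100 °C): 297.9 × 2260.0 = 673254 J
q3 (heat steam 100.0→141.0 °C): 297.9 × 2.05 × 41.0 = 25038 J
Total: 109218 + 673254 + 25038 = 807510 J = 808 kJ

q = 808 kJ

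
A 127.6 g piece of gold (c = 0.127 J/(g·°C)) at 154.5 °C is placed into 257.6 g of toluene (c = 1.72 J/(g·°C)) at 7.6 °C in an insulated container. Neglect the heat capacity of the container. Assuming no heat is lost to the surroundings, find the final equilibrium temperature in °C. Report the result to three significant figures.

Heat lost by gold = heat gained by toluene.
(127.6)(0.127)(154.5 − T) = (257.6)(1.72)(T − 7.6)
16.2052 (154.5 − T) = 443.072 (T − 7.6)
2503.7 − 16.2052 T = 443.072 T − 3367.3
5871.0 = 459.2772 T
T = 12.78 °C

T_f = 12.8 °C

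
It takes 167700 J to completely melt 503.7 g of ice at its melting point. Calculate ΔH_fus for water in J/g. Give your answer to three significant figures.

ΔH_fus = 333 J/g

ΔH_fus = q / m = 167700 / 503.7 = 333 J/g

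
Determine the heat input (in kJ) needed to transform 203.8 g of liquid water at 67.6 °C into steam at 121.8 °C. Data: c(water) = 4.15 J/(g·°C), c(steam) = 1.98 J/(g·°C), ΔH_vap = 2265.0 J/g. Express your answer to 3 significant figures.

q1 (heat water 67.6→100.0 °C): 203.8 × 4.15 × 32.4 = 27403 J
q2 (vaporize at 100 °C): 203.8 × 2265.0 = 461607 J
q3 (heat steam 100.0→121.8 °C): 203.8 × 1.98 × 21.8 = 8797 J
Total: 27403 + 461607 + 8797 = 497807 J = 498 kJ

q = 498 kJ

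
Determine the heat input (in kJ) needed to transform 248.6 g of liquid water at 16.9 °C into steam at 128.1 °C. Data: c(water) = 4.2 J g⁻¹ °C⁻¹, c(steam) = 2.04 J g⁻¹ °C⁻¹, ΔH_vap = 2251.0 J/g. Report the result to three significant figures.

q1 (heat water 16.9→100.0 °C): 248.6 × 4.2 × 83.1 = 86766 J
q2 (vaporize at 100 °C): 248.6 × 2251.0 = 559599 J
q3 (heat steam 100.0→128.1 °C): 248.6 × 2.04 × 28.1 = 14251 J
Total: 86766 + 559599 + 14251 = 660616 J = 661 kJ

q = 661 kJ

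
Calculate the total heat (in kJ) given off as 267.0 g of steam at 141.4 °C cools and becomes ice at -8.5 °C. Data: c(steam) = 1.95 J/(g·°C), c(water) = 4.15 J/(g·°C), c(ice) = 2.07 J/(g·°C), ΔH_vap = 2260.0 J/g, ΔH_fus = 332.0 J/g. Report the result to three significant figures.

q = 829 kJ

q1 (cool steam 141.4→100 °C): 267.0 × 1.95 × 41.4 = 21555 J
q2 (condense at 100 °C): 267.0 × 2260.0 = 603420 J
q3 (cool water 100→0 °C): 267.0 × 4.15 × 100.0 = 110805 J
q4 (freeze at 0 °C): 267.0 × 332.0 = 88644 J
q5 (cool ice 0→-8.5 °C): 267.0 × 2.07 × 8.5 = 4698 J
Total: 21555 + 603420 + 110805 + 88644 + 4698 = 829122 J = 829 kJ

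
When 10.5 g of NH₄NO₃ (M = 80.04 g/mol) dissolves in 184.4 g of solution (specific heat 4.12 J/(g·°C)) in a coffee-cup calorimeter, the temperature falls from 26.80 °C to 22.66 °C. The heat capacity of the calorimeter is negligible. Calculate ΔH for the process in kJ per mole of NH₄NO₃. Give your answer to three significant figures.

|ΔT| = |22.66 − 26.80| = 4.14 °C
|q_surr| = (184.4 × 4.12) × 4.14 = 759.728 × 4.14 = 3145 J
n(NH₄NO₃) = 10.5 / 80.04 = 0.1312 mol
Temperature fell, so q_rxn = +|q_surr| = 3.145 kJ
ΔH = q_rxn / n = 23.97 kJ/mol

ΔH = 24.0 kJ/mol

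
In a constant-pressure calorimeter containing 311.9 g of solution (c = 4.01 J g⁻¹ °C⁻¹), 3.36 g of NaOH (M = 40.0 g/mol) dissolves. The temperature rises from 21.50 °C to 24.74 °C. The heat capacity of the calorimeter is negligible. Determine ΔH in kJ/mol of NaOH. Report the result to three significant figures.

ΔH = -48.2 kJ/mol

|ΔT| = |24.74 − 21.50| = 3.24 °C
|q_surr| = (311.9 × 4.01) × 3.24 = 1250.719 × 3.24 = 4052 J
n(NaOH) = 3.36 / 40.0 = 0.08400 mol
Temperature rose, so q_rxn = −|q_surr| = -4.052 kJ
ΔH = q_rxn / n = -48.24 kJ/mol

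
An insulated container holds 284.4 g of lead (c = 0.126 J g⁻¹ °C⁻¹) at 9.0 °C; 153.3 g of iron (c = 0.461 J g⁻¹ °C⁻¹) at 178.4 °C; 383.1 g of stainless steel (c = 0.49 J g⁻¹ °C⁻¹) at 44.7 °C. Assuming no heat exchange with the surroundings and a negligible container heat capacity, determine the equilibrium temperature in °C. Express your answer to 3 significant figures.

Σ mᵢcᵢ(T − Tᵢ) = 0  ⇒  T = Σ mᵢcᵢTᵢ / Σ mᵢcᵢ
Σ mᵢcᵢ = 284.4×0.126 + 153.3×0.461 + 383.1×0.49 = 294.2247
Σ mᵢcᵢTᵢ = 35.8344×9.0 + 70.6713×178.4 + 187.719×44.7 = 21321
T = 21321 / 294.2247 = 72.47 °C

T_f = 72.5 °C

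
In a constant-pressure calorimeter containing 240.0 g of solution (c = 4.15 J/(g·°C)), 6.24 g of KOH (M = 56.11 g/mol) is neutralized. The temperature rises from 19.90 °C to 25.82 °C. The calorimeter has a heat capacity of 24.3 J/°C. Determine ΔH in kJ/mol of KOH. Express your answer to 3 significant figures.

ΔH = -54.3 kJ/mol

|ΔT| = |25.82 − 19.90| = 5.92 °C
|q_surr| = (240.0 × 4.15 + 24.3) × 5.92 = 1020.3 × 5.92 = 6040 J
n(KOH) = 6.24 / 56.11 = 0.1112 mol
Temperature rose, so q_rxn = −|q_surr| = -6.040 kJ
ΔH = q_rxn / n = -54.32 kJ/mol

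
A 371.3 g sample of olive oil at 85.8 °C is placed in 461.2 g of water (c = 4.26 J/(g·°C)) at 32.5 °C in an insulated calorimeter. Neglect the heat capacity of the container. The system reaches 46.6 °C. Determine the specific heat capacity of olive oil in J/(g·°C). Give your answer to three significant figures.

q_gained = (461.2 × 4.26) × (46.6 − 32.5) = 27700 J
q_lost = 371.3 × c × (85.8 − 46.6) = 14554.96 c
Set equal: c = 27700 / 14554.96 = 1.90 J/(g·°C)

c = 1.90 J/(g·°C)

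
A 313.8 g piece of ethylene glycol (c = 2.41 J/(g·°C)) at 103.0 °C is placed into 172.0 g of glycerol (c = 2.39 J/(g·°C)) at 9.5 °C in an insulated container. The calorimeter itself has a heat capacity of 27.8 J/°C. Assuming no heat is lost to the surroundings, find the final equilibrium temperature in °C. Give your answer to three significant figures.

T_f = 68.7 °C

Heat lost by ethylene glycol = heat gained by glycerol + calorimeter.
(313.8)(2.41)(103.0 − T) = [(172.0)(2.39) + 27.8](T − 9.5)
756.258 (103.0 − T) = 438.88 (T − 9.5)
77895 − 756.258 T = 438.88 T − 4169.4
82064.4 = 1195.138 T
T = 68.67 °C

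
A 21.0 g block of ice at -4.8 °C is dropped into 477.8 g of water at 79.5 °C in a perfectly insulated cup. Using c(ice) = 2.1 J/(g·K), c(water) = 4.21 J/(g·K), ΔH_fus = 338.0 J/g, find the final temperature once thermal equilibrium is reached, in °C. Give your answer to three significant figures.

Heat to bring ice to 0 °C and melt it: q₁ = 21.0×2.1×4.8 + 21.0×338.0 = 7309.7 J
Heat the water can supply cooling to 0 °C: 477.8×4.21×79.5 = 159917 J > q₁, so all ice melts.
Energy balance: 477.8×4.21×(79.5 − T) = 7309.7 + 21.0×4.21×(T − 0)
2011.538(79.5 − T) = 7309.7 + 88.41 T
159917 − 7309.7 = 2099.948 T
T = 152607.3 / 2099.948 = 72.67 °C

T_f = 72.7 °C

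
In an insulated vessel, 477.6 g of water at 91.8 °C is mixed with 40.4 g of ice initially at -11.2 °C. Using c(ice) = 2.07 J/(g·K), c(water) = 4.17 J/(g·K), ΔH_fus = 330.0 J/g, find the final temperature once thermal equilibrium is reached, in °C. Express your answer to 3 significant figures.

Heat to bring ice to 0 °C and melt it: q₁ = 40.4×2.07×11.2 + 40.4×330.0 = 14269 J
Heat the water can supply cooling to 0 °C: 477.6×4.17×91.8 = 182828 J > q₁, so all ice melts.
Energy balance: 477.6×4.17×(91.8 − T) = 14269 + 40.4×4.17×(T − 0)
1991.592(91.8 − T) = 14269 + 168.468 T
182828 − 14269 = 2160.060 T
T = 168559 / 2160.060 = 78.03 °C

T_f = 78.0 °C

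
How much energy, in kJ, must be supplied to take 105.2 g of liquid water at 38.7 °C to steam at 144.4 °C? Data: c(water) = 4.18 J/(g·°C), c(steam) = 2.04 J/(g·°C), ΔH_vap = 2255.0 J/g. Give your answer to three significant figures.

q1 (heat water 38.7→100.0 °C): 105.2 × 4.18 × 61.3 = 26956 J
q2 (vaporize at 100 °C): 105.2 × 2255.0 = 237226 J
q3 (heat steam 100.0→144.4 °C): 105.2 × 2.04 × 44.4 = 9529 J
Total: 26956 + 237226 + 9529 = 273711 J = 274 kJ

q = 274 kJ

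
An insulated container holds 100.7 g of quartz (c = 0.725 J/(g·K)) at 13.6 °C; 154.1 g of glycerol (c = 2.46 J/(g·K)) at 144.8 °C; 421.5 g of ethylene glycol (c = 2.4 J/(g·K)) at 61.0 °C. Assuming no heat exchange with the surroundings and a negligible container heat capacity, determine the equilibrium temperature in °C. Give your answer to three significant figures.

Σ mᵢcᵢ(T − Tᵢ) = 0  ⇒  T = Σ mᵢcᵢTᵢ / Σ mᵢcᵢ
Σ mᵢcᵢ = 100.7×0.725 + 154.1×2.46 + 421.5×2.4 = 1463.6935
Σ mᵢcᵢTᵢ = 73.0075×13.6 + 379.086×144.8 + 1011.6×61.0 = 117590
T = 117590 / 1463.6935 = 80.34 °C

T_f = 80.3 °C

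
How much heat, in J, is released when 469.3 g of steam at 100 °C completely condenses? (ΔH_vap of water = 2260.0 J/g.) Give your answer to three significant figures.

q = 1060000 J

q = m × ΔH_vap = 469.3 × 2260.0 = 1061000 J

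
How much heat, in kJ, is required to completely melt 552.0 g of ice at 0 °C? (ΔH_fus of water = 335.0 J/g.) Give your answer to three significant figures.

q = m × ΔH_fus = 552.0 × 335.0 = 184900 J = 185 kJ

q = 185 kJ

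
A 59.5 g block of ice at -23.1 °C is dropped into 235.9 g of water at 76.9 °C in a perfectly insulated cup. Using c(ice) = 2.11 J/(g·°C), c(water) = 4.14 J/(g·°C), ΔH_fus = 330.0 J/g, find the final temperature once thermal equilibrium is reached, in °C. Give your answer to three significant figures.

T_f = 43.0 °C

Heat to bring ice to 0 °C and melt it: q₁ = 59.5×2.11×23.1 + 59.5×330.0 = 22535 J
Heat the water can supply cooling to 0 °C: 235.9×4.14×76.9 = 75102.5 J > q₁, so all ice melts.
Energy balance: 235.9×4.14×(76.9 − T) = 22535 + 59.5×4.14×(T − 0)
976.626(76.9 − T) = 22535 + 246.33 T
75102.5 − 22535 = 1222.956 T
T = 52567.5 / 1222.956 = 42.98 °C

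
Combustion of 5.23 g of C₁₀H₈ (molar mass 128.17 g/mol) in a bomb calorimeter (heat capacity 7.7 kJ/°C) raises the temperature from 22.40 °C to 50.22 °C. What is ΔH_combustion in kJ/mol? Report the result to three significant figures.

ΔT = 50.22 − 22.40 = 27.82 °C
q_cal = C_cal × ΔT = 7.7 × 27.82 = 214.214 kJ
n = 5.23 / 128.17 = 0.04081 mol
q_rxn = −q_cal = -214.214 kJ
ΔH = -214.214 / 0.04081 = -5249 kJ/mol

ΔH = -5250 kJ/mol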